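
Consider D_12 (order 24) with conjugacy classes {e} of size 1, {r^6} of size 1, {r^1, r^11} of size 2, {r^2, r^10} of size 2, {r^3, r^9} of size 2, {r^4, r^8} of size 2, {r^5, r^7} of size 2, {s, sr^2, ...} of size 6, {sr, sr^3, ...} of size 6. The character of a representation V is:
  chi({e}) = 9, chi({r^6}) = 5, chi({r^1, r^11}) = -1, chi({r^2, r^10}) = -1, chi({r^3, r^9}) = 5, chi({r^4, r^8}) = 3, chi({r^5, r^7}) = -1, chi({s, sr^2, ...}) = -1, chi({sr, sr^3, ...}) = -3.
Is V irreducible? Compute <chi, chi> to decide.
Not irreducible (reducible): <chi, chi> = 10 > 1.

Reasoning: <chi, chi> = (1/|G|) sum_C |C| * |chi(C)|^2 = (1/24)[1*|9|^2 + 1*|5|^2 + 2*|-1|^2 + 2*|-1|^2 + 2*|5|^2 + 2*|3|^2 + 2*|-1|^2 + 6*|-1|^2 + 6*|-3|^2]
  = (1/24)[(81) + (25) + (2) + (2) + (50) + (18) + (2) + (6) + (54)] = 240/24 = 10.
A character is irreducible iff <chi, chi> = 1, so this representation is reducible.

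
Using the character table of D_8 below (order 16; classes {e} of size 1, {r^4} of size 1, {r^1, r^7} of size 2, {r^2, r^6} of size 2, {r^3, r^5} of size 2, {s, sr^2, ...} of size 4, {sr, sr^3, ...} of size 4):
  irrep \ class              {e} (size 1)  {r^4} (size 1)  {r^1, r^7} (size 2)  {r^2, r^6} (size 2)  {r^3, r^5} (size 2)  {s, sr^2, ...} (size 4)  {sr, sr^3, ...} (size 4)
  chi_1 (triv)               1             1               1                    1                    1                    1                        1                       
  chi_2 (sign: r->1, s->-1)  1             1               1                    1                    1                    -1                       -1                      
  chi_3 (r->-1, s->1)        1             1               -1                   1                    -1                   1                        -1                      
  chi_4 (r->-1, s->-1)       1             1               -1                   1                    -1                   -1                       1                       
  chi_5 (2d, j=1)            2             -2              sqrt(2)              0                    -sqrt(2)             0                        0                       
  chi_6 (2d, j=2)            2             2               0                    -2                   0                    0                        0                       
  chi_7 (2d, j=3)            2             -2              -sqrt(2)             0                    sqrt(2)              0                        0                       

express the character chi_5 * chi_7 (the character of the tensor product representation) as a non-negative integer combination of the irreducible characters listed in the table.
chi_5 tensor chi_7 = chi_3 + chi_4 + chi_6 (all other irreducibles have multiplicity 0).

Justification: The character of a tensor product is the pointwise product (chi_5 * chi_7)(C) = chi_5(C) * chi_7(C):
  {e}: (2)*(2), {r^4}: (-2)*(-2), {r^1, r^7}: (sqrt(2))*(-sqrt(2)), {r^2, r^6}: (0)*(0), {r^3, r^5}: (-sqrt(2))*(sqrt(2)), {s, sr^2, ...}: (0)*(0), {sr, sr^3, ...}: (0)*(0)
so (chi_5 * chi_7) takes values
  {e} -> 4, {r^4} -> 4, {r^1, r^7} -> -2, {r^2, r^6} -> 0, {r^3, r^5} -> -2, {s, sr^2, ...} -> 0, {sr, sr^3, ...} -> 0.
Now take the inner product of this character with each irreducible chi from the table, <chi_5*chi_7, chi> = (1/16) sum_C |C| (chi_5*chi_7)(C) conj(chi(C)):
  <chi_5*chi_7, chi_1> = (1/16)[1*(4)*conj(1) + 1*(4)*conj(1) + 2*(-2)*conj(1) + 2*(0)*conj(1) + 2*(-2)*conj(1) + 4*(0)*conj(1) + 4*(0)*conj(1)]
      = (1/16)[(4) + (4) + (-4) + (0) + (-4) + (0) + (0)] = 0/16 = 0
  <chi_5*chi_7, chi_2> = (1/16)[1*(4)*conj(1) + 1*(4)*conj(1) + 2*(-2)*conj(1) + 2*(0)*conj(1) + 2*(-2)*conj(1) + 4*(0)*conj(-1) + 4*(0)*conj(-1)]
      = (1/16)[(4) + (4) + (-4) + (0) + (-4) + (0) + (0)] = 0/16 = 0
  <chi_5*chi_7, chi_3> = (1/16)[1*(4)*conj(1) + 1*(4)*conj(1) + 2*(-2)*conj(-1) + 2*(0)*conj(1) + 2*(-2)*conj(-1) + 4*(0)*conj(1) + 4*(0)*conj(-1)]
      = (1/16)[(4) + (4) + (4) + (0) + (4) + (0) + (0)] = 16/16 = 1
  <chi_5*chi_7, chi_4> = (1/16)[1*(4)*conj(1) + 1*(4)*conj(1) + 2*(-2)*conj(-1) + 2*(0)*conj(1) + 2*(-2)*conj(-1) + 4*(0)*conj(-1) + 4*(0)*conj(1)]
      = (1/16)[(4) + (4) + (4) + (0) + (4) + (0) + (0)] = 16/16 = 1
  <chi_5*chi_7, chi_5> = (1/16)[1*(4)*conj(2) + 1*(4)*conj(-2) + 2*(-2)*conj(sqrt(2)) + 2*(0)*conj(0) + 2*(-2)*conj(-sqrt(2)) + 4*(0)*conj(0) + 4*(0)*conj(0)]
      = (1/16)[(8) + (-8) + (-4*sqrt(2)) + (0) + (4*sqrt(2)) + (0) + (0)] = 0/16 = 0
  <chi_5*chi_7, chi_6> = (1/16)[1*(4)*conj(2) + 1*(4)*conj(2) + 2*(-2)*conj(0) + 2*(0)*conj(-2) + 2*(-2)*conj(0) + 4*(0)*conj(0) + 4*(0)*conj(0)]
      = (1/16)[(8) + (8) + (0) + (0) + (0) + (0) + (0)] = 16/16 = 1
  <chi_5*chi_7, chi_7> = (1/16)[1*(4)*conj(2) + 1*(4)*conj(-2) + 2*(-2)*conj(-sqrt(2)) + 2*(0)*conj(0) + 2*(-2)*conj(sqrt(2)) + 4*(0)*conj(0) + 4*(0)*conj(0)]
      = (1/16)[(8) + (-8) + (4*sqrt(2)) + (0) + (-4*sqrt(2)) + (0) + (0)] = 0/16 = 0
Hence the multiplicities are chi_3: 1, chi_4: 1, chi_6: 1. Dimension check: dim(chi_5)*dim(chi_7) = 2*2 = 4 and sum (mult * dim) = 1*1 + 1*1 + 1*2 = 4.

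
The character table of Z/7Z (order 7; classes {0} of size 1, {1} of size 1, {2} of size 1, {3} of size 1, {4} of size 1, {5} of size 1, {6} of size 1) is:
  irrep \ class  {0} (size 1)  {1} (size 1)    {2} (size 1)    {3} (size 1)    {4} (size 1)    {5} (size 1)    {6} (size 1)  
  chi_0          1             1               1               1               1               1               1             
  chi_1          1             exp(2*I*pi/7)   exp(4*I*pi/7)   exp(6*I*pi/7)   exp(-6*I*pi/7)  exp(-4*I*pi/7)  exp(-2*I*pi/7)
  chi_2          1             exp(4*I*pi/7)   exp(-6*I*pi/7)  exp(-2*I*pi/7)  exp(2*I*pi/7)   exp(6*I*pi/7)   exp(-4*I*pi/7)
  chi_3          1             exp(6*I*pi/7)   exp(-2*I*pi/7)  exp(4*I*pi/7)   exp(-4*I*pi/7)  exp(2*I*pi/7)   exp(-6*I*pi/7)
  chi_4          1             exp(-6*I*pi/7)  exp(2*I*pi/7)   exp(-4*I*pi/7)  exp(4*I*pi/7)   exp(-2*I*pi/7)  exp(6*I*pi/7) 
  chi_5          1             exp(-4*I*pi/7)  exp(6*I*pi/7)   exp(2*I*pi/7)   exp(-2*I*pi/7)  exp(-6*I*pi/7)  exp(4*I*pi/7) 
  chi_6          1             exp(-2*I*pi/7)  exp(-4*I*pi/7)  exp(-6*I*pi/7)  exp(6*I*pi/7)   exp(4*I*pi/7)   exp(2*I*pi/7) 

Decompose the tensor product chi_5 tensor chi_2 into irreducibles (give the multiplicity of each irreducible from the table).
chi_5 tensor chi_2 = chi_0 (all other irreducibles have multiplicity 0).

The character of a tensor product is the pointwise product (chi_5 * chi_2)(C) = chi_5(C) * chi_2(C):
  {0}: (1)*(1), {1}: (exp(-4*I*pi/7))*(exp(4*I*pi/7)), {2}: (exp(6*I*pi/7))*(exp(-6*I*pi/7)), {3}: (exp(2*I*pi/7))*(exp(-2*I*pi/7)), {4}: (exp(-2*I*pi/7))*(exp(2*I*pi/7)), {5}: (exp(-6*I*pi/7))*(exp(6*I*pi/7)), {6}: (exp(4*I*pi/7))*(exp(-4*I*pi/7))
so (chi_5 * chi_2) takes values
  {0} -> 1, {1} -> 1, {2} -> 1, {3} -> 1, {4} -> 1, {5} -> 1, {6} -> 1.
Now take the inner product of this character with each irreducible chi from the table, <chi_5*chi_2, chi> = (1/7) sum_C |C| (chi_5*chi_2)(C) conj(chi(C)):
  <chi_5*chi_2, chi_0> = (1/7)[1*(1)*conj(1) + 1*(1)*conj(1) + 1*(1)*conj(1) + 1*(1)*conj(1) + 1*(1)*conj(1) + 1*(1)*conj(1) + 1*(1)*conj(1)]
      = (1/7)[(1) + (1) + (1) + (1) + (1) + (1) + (1)] = 7/7 = 1
  <chi_5*chi_2, chi_1> = (1/7)[1*(1)*conj(1) + 1*(1)*conj(exp(2*I*pi/7)) + 1*(1)*conj(exp(4*I*pi/7)) + 1*(1)*conj(exp(6*I*pi/7)) + 1*(1)*conj(exp(-6*I*pi/7)) + 1*(1)*conj(exp(-4*I*pi/7)) + 1*(1)*conj(exp(-2*I*pi/7))]
      = (1/7)[(1) + (exp(-2*I*pi/7)) + (exp(-4*I*pi/7)) + (exp(-6*I*pi/7)) + (exp(6*I*pi/7)) + (exp(4*I*pi/7)) + (exp(2*I*pi/7))] = 0/7 = 0
  <chi_5*chi_2, chi_2> = (1/7)[1*(1)*conj(1) + 1*(1)*conj(exp(4*I*pi/7)) + 1*(1)*conj(exp(-6*I*pi/7)) + 1*(1)*conj(exp(-2*I*pi/7)) + 1*(1)*conj(exp(2*I*pi/7)) + 1*(1)*conj(exp(6*I*pi/7)) + 1*(1)*conj(exp(-4*I*pi/7))]
      = (1/7)[(1) + (exp(-4*I*pi/7)) + (exp(6*I*pi/7)) + (exp(2*I*pi/7)) + (exp(-2*I*pi/7)) + (exp(-6*I*pi/7)) + (exp(4*I*pi/7))] = 0/7 = 0
  <chi_5*chi_2, chi_3> = (1/7)[1*(1)*conj(1) + 1*(1)*conj(exp(6*I*pi/7)) + 1*(1)*conj(exp(-2*I*pi/7)) + 1*(1)*conj(exp(4*I*pi/7)) + 1*(1)*conj(exp(-4*I*pi/7)) + 1*(1)*conj(exp(2*I*pi/7)) + 1*(1)*conj(exp(-6*I*pi/7))]
      = (1/7)[(1) + (exp(-6*I*pi/7)) + (exp(2*I*pi/7)) + (exp(-4*I*pi/7)) + (exp(4*I*pi/7)) + (exp(-2*I*pi/7)) + (exp(6*I*pi/7))] = 0/7 = 0
  <chi_5*chi_2, chi_4> = (1/7)[1*(1)*conj(1) + 1*(1)*conj(exp(-6*I*pi/7)) + 1*(1)*conj(exp(2*I*pi/7)) + 1*(1)*conj(exp(-4*I*pi/7)) + 1*(1)*conj(exp(4*I*pi/7)) + 1*(1)*conj(exp(-2*I*pi/7)) + 1*(1)*conj(exp(6*I*pi/7))]
      = (1/7)[(1) + (exp(6*I*pi/7)) + (exp(-2*I*pi/7)) + (exp(4*I*pi/7)) + (exp(-4*I*pi/7)) + (exp(2*I*pi/7)) + (exp(-6*I*pi/7))] = 0/7 = 0
  <chi_5*chi_2, chi_5> = (1/7)[1*(1)*conj(1) + 1*(1)*conj(exp(-4*I*pi/7)) + 1*(1)*conj(exp(6*I*pi/7)) + 1*(1)*conj(exp(2*I*pi/7)) + 1*(1)*conj(exp(-2*I*pi/7)) + 1*(1)*conj(exp(-6*I*pi/7)) + 1*(1)*conj(exp(4*I*pi/7))]
      = (1/7)[(1) + (exp(4*I*pi/7)) + (exp(-6*I*pi/7)) + (exp(-2*I*pi/7)) + (exp(2*I*pi/7)) + (exp(6*I*pi/7)) + (exp(-4*I*pi/7))] = 0/7 = 0
  <chi_5*chi_2, chi_6> = (1/7)[1*(1)*conj(1) + 1*(1)*conj(exp(-2*I*pi/7)) + 1*(1)*conj(exp(-4*I*pi/7)) + 1*(1)*conj(exp(-6*I*pi/7)) + 1*(1)*conj(exp(6*I*pi/7)) + 1*(1)*conj(exp(4*I*pi/7)) + 1*(1)*conj(exp(2*I*pi/7))]
      = (1/7)[(1) + (exp(2*I*pi/7)) + (exp(4*I*pi/7)) + (exp(6*I*pi/7)) + (exp(-6*I*pi/7)) + (exp(-4*I*pi/7)) + (exp(-2*I*pi/7))] = 0/7 = 0
(Exp terms are combined using exp(i*s)*conj(exp(i*t)) = exp(i*(s-t)), and sums of them are collapsed using the identity that for every m > 1 the m distinct m-th roots of unity sum to 0, e.g. 1 + exp(2*I*pi/3) + exp(-2*I*pi/3) = 0.)
Hence the multiplicities are chi_0: 1. Dimension check: dim(chi_5)*dim(chi_2) = 1*1 = 1 and sum (mult * dim) = 1*1 = 1.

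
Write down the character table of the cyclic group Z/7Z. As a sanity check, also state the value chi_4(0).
Character table of Z/7Z (irreps indexed chi_0,...,chi_6 with chi_k(m) = zeta_7^(k*m), zeta_7 = exp(2*pi*i/7)):
  irrep \ class  {0} (size 1)  {1} (size 1)    {2} (size 1)    {3} (size 1)    {4} (size 1)    {5} (size 1)    {6} (size 1)  
  chi_0          1             1               1               1               1               1               1             
  chi_1          1             exp(2*I*pi/7)   exp(4*I*pi/7)   exp(6*I*pi/7)   exp(-6*I*pi/7)  exp(-4*I*pi/7)  exp(-2*I*pi/7)
  chi_2          1             exp(4*I*pi/7)   exp(-6*I*pi/7)  exp(-2*I*pi/7)  exp(2*I*pi/7)   exp(6*I*pi/7)   exp(-4*I*pi/7)
  chi_3          1             exp(6*I*pi/7)   exp(-2*I*pi/7)  exp(4*I*pi/7)   exp(-4*I*pi/7)  exp(2*I*pi/7)   exp(-6*I*pi/7)
  chi_4          1             exp(-6*I*pi/7)  exp(2*I*pi/7)   exp(-4*I*pi/7)  exp(4*I*pi/7)   exp(-2*I*pi/7)  exp(6*I*pi/7) 
  chi_5          1             exp(-4*I*pi/7)  exp(6*I*pi/7)   exp(2*I*pi/7)   exp(-2*I*pi/7)  exp(-6*I*pi/7)  exp(4*I*pi/7) 
  chi_6          1             exp(-2*I*pi/7)  exp(-4*I*pi/7)  exp(-6*I*pi/7)  exp(6*I*pi/7)   exp(4*I*pi/7)   exp(2*I*pi/7) 

Spot check: chi_4(0) = zeta_7^(4*0) = zeta_7^0 = 1.

Working: Z/7Z is abelian, so all 7 irreducible complex representations are 1-dimensional. They are given by chi_k(m) = zeta_7^(k*m) for k = 0,...,6. Row orthogonality: sum_m chi_k(m) conj(chi_l(m)) = 7 * [k = l].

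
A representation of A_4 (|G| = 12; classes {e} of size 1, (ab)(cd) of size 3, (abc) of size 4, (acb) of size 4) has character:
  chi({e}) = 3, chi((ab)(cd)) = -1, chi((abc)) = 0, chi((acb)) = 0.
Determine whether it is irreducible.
Irreducible: <chi, chi> = 1.

Working: <chi, chi> = (1/|G|) sum_C |C| * |chi(C)|^2 = (1/12)[1*|3|^2 + 3*|-1|^2 + 4*|0|^2 + 4*|0|^2]
  = (1/12)[(9) + (3) + (0) + (0)] = 12/12 = 1.
(Exp terms are combined using exp(i*s)*conj(exp(i*t)) = exp(i*(s-t)), and sums of them are collapsed using the identity that for every m > 1 the m distinct m-th roots of unity sum to 0, e.g. 1 + exp(2*I*pi/3) + exp(-2*I*pi/3) = 0.)
A character is irreducible iff <chi, chi> = 1, so this representation is irreducible.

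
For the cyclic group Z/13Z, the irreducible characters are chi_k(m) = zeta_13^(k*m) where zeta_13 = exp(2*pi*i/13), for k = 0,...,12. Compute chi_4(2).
chi_4(2) = zeta_13^8 = exp(-10*I*pi/13)

chi_4(2) = zeta_13^(4*2) = zeta_13^8. Since zeta_13^13 = 1, this equals zeta_13^8 = exp(2*pi*i*8/13) = exp(-10*I*pi/13).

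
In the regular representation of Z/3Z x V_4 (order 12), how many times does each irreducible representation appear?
Each irreducible V_i of dimension d_i appears with multiplicity d_i, i.e. rho_reg = (direct sum over all irreducibles V_i) d_i V_i. The irreducible dimensions for Z/3Z x V_4 are 1, 1, 1, 1, 1, 1, 1, 1, 1, 1, 1, 1: 12 irreducibles of dimension 1, each with multiplicity 1. Total dimension 12*1*1 = 12 = |G|.

Proof sketch: General theorem: in the regular representation of a finite group G, each irreducible appears with multiplicity equal to its dimension. Check: dim(rho_reg) = sum d_i^2 = 1 + 1 + 1 + 1 + 1 + 1 + 1 + 1 + 1 + 1 + 1 + 1 = 12 = |G|.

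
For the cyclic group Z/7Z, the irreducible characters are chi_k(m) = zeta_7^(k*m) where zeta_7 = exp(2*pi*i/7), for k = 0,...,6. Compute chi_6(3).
chi_6(3) = zeta_7^18 = exp(-6*I*pi/7)

Explanation: chi_6(3) = zeta_7^(6*3) = zeta_7^18. Since zeta_7^7 = 1, this equals zeta_7^4 = exp(2*pi*i*4/7) = exp(-6*I*pi/7).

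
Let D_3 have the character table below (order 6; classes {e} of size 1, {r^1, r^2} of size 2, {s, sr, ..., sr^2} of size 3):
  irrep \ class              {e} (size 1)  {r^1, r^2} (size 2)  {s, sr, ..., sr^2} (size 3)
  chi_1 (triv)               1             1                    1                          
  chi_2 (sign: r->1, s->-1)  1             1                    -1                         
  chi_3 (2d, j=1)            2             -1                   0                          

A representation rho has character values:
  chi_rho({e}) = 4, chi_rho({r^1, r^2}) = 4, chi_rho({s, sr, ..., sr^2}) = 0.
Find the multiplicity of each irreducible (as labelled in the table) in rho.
Multiplicities: chi_1: 2, chi_2: 2, chi_3: 0.

Argument: Use <chi_rho, chi> = (1/|G|) sum_C |C| * chi_rho(C) * conj(chi(C)) with |G| = 6 for each irreducible chi in the table:
  <chi_rho, chi_1> = (1/6)[1*(4)*conj(1) + 2*(4)*conj(1) + 3*(0)*conj(1)]
      = (1/6)[(4) + (8) + (0)] = 12/6 = 2
  <chi_rho, chi_2> = (1/6)[1*(4)*conj(1) + 2*(4)*conj(1) + 3*(0)*conj(-1)]
      = (1/6)[(4) + (8) + (0)] = 12/6 = 2
  <chi_rho, chi_3> = (1/6)[1*(4)*conj(2) + 2*(4)*conj(-1) + 3*(0)*conj(0)]
      = (1/6)[(8) + (-8) + (0)] = 0/6 = 0
Dimension check: dim(rho) = sum (mult * dim) = 2*1 + 2*1 + 0*2 = 4 = chi_rho(e) = 4.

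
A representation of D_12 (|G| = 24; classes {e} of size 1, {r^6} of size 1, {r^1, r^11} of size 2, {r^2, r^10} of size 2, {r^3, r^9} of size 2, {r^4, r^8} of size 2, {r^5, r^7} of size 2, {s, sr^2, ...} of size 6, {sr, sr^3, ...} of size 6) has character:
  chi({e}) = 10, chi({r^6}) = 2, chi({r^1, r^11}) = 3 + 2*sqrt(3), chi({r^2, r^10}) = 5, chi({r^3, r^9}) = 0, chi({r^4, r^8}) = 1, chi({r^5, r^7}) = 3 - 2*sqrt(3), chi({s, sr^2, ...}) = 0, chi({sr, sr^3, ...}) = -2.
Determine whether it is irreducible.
Not irreducible (reducible): <chi, chi> = 11 > 1.

<chi, chi> = (1/|G|) sum_C |C| * |chi(C)|^2 = (1/24)[1*|10|^2 + 1*|2|^2 + 2*|3 + 2*sqrt(3)|^2 + 2*|5|^2 + 2*|0|^2 + 2*|1|^2 + 2*|3 - 2*sqrt(3)|^2 + 6*|0|^2 + 6*|-2|^2]
  = (1/24)[(100) + (4) + (24*sqrt(3) + 42) + (50) + (0) + (2) + (42 - 24*sqrt(3)) + (0) + (24)] = 264/24 = 11.
A character is irreducible iff <chi, chi> = 1, so this representation is reducible.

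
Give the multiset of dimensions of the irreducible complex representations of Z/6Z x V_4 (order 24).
Dimensions: 1, 1, 1, 1, 1, 1, 1, 1, 1, 1, 1, 1, 1, 1, 1, 1, 1, 1, 1, 1, 1, 1, 1, 1

Working: There are 24 irreducibles (= number of conjugacy classes). Their dimensions d_i satisfy sum d_i^2 = |G| = 24: 1 + 1 + 1 + 1 + 1 + 1 + 1 + 1 + 1 + 1 + 1 + 1 + 1 + 1 + 1 + 1 + 1 + 1 + 1 + 1 + 1 + 1 + 1 + 1 = 24. (For the product with Z/6Z: each of the 6 1-dim characters of Z/6Z tensors with each irrep of V_4, giving 6 copies of each V_4-dimension.)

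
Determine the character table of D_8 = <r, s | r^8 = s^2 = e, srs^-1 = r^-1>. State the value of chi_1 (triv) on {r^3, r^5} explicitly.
Conjugacy classes: {e} of size 1, {r^4} of size 1, {r^1, r^7} of size 2, {r^2, r^6} of size 2, {r^3, r^5} of size 2, {s, sr^2, ...} of size 4, {sr, sr^3, ...} of size 4.
Character table:
  irrep \ class              {e} (size 1)  {r^4} (size 1)  {r^1, r^7} (size 2)  {r^2, r^6} (size 2)  {r^3, r^5} (size 2)  {s, sr^2, ...} (size 4)  {sr, sr^3, ...} (size 4)
  chi_1 (triv)               1             1               1                    1                    1                    1                        1                       
  chi_2 (sign: r->1, s->-1)  1             1               1                    1                    1                    -1                       -1                      
  chi_3 (r->-1, s->1)        1             1               -1                   1                    -1                   1                        -1                      
  chi_4 (r->-1, s->-1)       1             1               -1                   1                    -1                   -1                       1                       
  chi_5 (2d, j=1)            2             -2              sqrt(2)              0                    -sqrt(2)             0                        0                       
  chi_6 (2d, j=2)            2             2               0                    -2                   0                    0                        0                       
  chi_7 (2d, j=3)            2             -2              -sqrt(2)             0                    sqrt(2)              0                        0                       

Spot check: chi_1 (triv) on {r^3, r^5} = 1.

Details: D_8 has order 2*8 = 16 with 7 conjugacy classes, hence 7 irreducibles. Sum of squared dims 1 + 1 + 1 + 1 + 4 + 4 + 4 = 16 = |G|. Linear characters come from the abelianisation; the 2-dimensional irreps have character r^k -> 2*cos(2*pi*j*k/8), reflections -> 0.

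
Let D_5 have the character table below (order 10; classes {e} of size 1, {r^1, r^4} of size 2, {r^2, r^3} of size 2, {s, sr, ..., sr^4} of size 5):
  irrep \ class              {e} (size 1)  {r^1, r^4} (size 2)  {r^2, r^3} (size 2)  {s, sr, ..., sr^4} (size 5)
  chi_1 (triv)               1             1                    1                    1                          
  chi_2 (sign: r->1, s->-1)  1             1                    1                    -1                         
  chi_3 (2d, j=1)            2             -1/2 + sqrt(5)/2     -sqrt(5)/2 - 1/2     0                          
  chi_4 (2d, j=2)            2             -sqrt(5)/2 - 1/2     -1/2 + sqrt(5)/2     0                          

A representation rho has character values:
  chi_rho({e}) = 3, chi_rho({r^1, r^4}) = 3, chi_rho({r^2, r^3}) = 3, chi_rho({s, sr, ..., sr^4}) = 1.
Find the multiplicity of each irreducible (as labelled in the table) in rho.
Multiplicities: chi_1: 2, chi_2: 1, chi_3: 0, chi_4: 0.

Proof sketch: Use <chi_rho, chi> = (1/|G|) sum_C |C| * chi_rho(C) * conj(chi(C)) with |G| = 10 for each irreducible chi in the table:
  <chi_rho, chi_1> = (1/10)[1*(3)*conj(1) + 2*(3)*conj(1) + 2*(3)*conj(1) + 5*(1)*conj(1)]
      = (1/10)[(3) + (6) + (6) + (5)] = 20/10 = 2
  <chi_rho, chi_2> = (1/10)[1*(3)*conj(1) + 2*(3)*conj(1) + 2*(3)*conj(1) + 5*(1)*conj(-1)]
      = (1/10)[(3) + (6) + (6) + (-5)] = 10/10 = 1
  <chi_rho, chi_3> = (1/10)[1*(3)*conj(2) + 2*(3)*conj(-1/2 + sqrt(5)/2) + 2*(3)*conj(-sqrt(5)/2 - 1/2) + 5*(1)*conj(0)]
      = (1/10)[(6) + (-3 + 3*sqrt(5)) + (-3*sqrt(5) - 3) + (0)] = 0/10 = 0
  <chi_rho, chi_4> = (1/10)[1*(3)*conj(2) + 2*(3)*conj(-sqrt(5)/2 - 1/2) + 2*(3)*conj(-1/2 + sqrt(5)/2) + 5*(1)*conj(0)]
      = (1/10)[(6) + (-3*sqrt(5) - 3) + (-3 + 3*sqrt(5)) + (0)] = 0/10 = 0
Dimension check: dim(rho) = sum (mult * dim) = 2*1 + 1*1 + 0*2 + 0*2 = 3 = chi_rho(e) = 3.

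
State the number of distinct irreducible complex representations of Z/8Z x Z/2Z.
16

Argument: The number of irreducible complex representations of a finite group equals its number of conjugacy classes. Z/8Z x Z/2Z is abelian of order 16, so every element is its own conjugacy class: 16 classes, so Z/8Z x Z/2Z (order 16) has exactly 16 irreducible complex representations.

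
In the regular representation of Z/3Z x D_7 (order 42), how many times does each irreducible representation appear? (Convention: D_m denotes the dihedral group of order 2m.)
Each irreducible V_i of dimension d_i appears with multiplicity d_i, i.e. rho_reg = (direct sum over all irreducibles V_i) d_i V_i. The irreducible dimensions for Z/3Z x D_7 are 1, 1, 1, 1, 1, 1, 2, 2, 2, 2, 2, 2, 2, 2, 2: 6 irreducibles of dimension 1, each with multiplicity 1; 9 irreducibles of dimension 2, each with multiplicity 2. Total dimension 6*1*1 + 9*2*2 = 42 = |G|.

Derivation: General theorem: in the regular representation of a finite group G, each irreducible appears with multiplicity equal to its dimension. Check: dim(rho_reg) = sum d_i^2 = 1 + 1 + 1 + 1 + 1 + 1 + 4 + 4 + 4 + 4 + 4 + 4 + 4 + 4 + 4 = 42 = |G|.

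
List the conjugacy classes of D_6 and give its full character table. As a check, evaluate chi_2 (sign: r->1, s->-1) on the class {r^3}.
Conjugacy classes: {e} of size 1, {r^3} of size 1, {r^1, r^5} of size 2, {r^2, r^4} of size 2, {s, sr^2, ...} of size 3, {sr, sr^3, ...} of size 3.
Character table:
  irrep \ class              {e} (size 1)  {r^3} (size 1)  {r^1, r^5} (size 2)  {r^2, r^4} (size 2)  {s, sr^2, ...} (size 3)  {sr, sr^3, ...} (size 3)
  chi_1 (triv)               1             1               1                    1                    1                        1                       
  chi_2 (sign: r->1, s->-1)  1             1               1                    1                    -1                       -1                      
  chi_3 (r->-1, s->1)        1             -1              -1                   1                    1                        -1                      
  chi_4 (r->-1, s->-1)       1             -1              -1                   1                    -1                       1                       
  chi_5 (2d, j=1)            2             -2              1                    -1                   0                        0                       
  chi_6 (2d, j=2)            2             2               -1                   -1                   0                        0                       

Spot check: chi_2 (sign: r->1, s->-1) on {r^3} = 1.

Details: D_6 has order 2*6 = 12 with 6 conjugacy classes, hence 6 irreducibles. Sum of squared dims 1 + 1 + 1 + 1 + 4 + 4 = 12 = |G|. Linear characters come from the abelianisation; the 2-dimensional irreps have character r^k -> 2*cos(2*pi*j*k/6), reflections -> 0.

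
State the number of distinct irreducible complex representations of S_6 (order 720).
11

Why: The number of irreducible complex representations of a finite group equals its number of conjugacy classes. Conjugacy classes in S_6 correspond to cycle types, i.e. partitions of 6; there are p(6) = 11 of them, so S_6 (order 720) has exactly 11 irreducible complex representations.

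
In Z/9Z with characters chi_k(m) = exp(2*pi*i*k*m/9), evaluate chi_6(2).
chi_6(2) = zeta_9^12 = exp(2*I*pi/3)

Reasoning: chi_6(2) = zeta_9^(6*2) = zeta_9^12. Since zeta_9^9 = 1, this equals zeta_9^3 = exp(2*pi*i*3/9) = exp(2*I*pi/3).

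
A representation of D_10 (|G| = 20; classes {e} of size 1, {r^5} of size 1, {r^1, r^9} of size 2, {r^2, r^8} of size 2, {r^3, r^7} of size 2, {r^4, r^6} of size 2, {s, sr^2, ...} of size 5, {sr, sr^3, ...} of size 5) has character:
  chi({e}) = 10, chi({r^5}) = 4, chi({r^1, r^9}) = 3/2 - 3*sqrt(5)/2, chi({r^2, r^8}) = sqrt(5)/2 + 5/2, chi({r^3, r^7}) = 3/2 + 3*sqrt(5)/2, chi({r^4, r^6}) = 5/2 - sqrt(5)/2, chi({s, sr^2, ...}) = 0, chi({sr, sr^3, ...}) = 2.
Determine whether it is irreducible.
Not irreducible (reducible): <chi, chi> = 11 > 1.

Reasoning: <chi, chi> = (1/|G|) sum_C |C| * |chi(C)|^2 = (1/20)[1*|10|^2 + 1*|4|^2 + 2*|3/2 - 3*sqrt(5)/2|^2 + 2*|sqrt(5)/2 + 5/2|^2 + 2*|3/2 + 3*sqrt(5)/2|^2 + 2*|5/2 - sqrt(5)/2|^2 + 5*|0|^2 + 5*|2|^2]
  = (1/20)[(100) + (16) + (27 - 9*sqrt(5)) + (5*sqrt(5) + 15) + (9*sqrt(5) + 27) + (15 - 5*sqrt(5)) + (0) + (20)] = 220/20 = 11.
A character is irreducible iff <chi, chi> = 1, so this representation is reducible.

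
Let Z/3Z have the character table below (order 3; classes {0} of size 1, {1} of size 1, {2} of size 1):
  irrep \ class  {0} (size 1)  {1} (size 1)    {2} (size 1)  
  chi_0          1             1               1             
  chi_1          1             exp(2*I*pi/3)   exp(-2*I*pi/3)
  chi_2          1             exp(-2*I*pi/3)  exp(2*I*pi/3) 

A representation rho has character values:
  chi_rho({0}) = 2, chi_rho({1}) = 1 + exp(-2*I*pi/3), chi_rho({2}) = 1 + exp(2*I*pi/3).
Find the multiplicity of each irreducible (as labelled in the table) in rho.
Multiplicities: chi_0: 1, chi_1: 0, chi_2: 1.

Justification: Use <chi_rho, chi> = (1/|G|) sum_C |C| * chi_rho(C) * conj(chi(C)) with |G| = 3 for each irreducible chi in the table:
  <chi_rho, chi_0> = (1/3)[1*(2)*conj(1) + 1*(1 + exp(-2*I*pi/3))*conj(1) + 1*(1 + exp(2*I*pi/3))*conj(1)]
      = (1/3)[(2) + (1 + exp(-2*I*pi/3)) + (1 + exp(2*I*pi/3))] = 3/3 = 1
  <chi_rho, chi_1> = (1/3)[1*(2)*conj(1) + 1*(1 + exp(-2*I*pi/3))*conj(exp(2*I*pi/3)) + 1*(1 + exp(2*I*pi/3))*conj(exp(-2*I*pi/3))]
      = (1/3)[(2) + (-1) + (-1)] = 0/3 = 0
  <chi_rho, chi_2> = (1/3)[1*(2)*conj(1) + 1*(1 + exp(-2*I*pi/3))*conj(exp(-2*I*pi/3)) + 1*(1 + exp(2*I*pi/3))*conj(exp(2*I*pi/3))]
      = (1/3)[(2) + (1 + exp(2*I*pi/3)) + (1 + exp(-2*I*pi/3))] = 3/3 = 1
(Exp terms are combined using exp(i*s)*conj(exp(i*t)) = exp(i*(s-t)), and sums of them are collapsed using the identity that for every m > 1 the m distinct m-th roots of unity sum to 0, e.g. 1 + exp(2*I*pi/3) + exp(-2*I*pi/3) = 0.)
Dimension check: dim(rho) = sum (mult * dim) = 1*1 + 0*1 + 1*1 = 2 = chi_rho(e) = 2.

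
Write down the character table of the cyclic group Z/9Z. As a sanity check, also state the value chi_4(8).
Character table of Z/9Z (irreps indexed chi_0,...,chi_8 with chi_k(m) = zeta_9^(k*m), zeta_9 = exp(2*pi*i/9)):
  irrep \ class  {0} (size 1)  {1} (size 1)    {2} (size 1)    {3} (size 1)    {4} (size 1)    {5} (size 1)    {6} (size 1)    {7} (size 1)    {8} (size 1)  
  chi_0          1             1               1               1               1               1               1               1               1             
  chi_1          1             exp(2*I*pi/9)   exp(4*I*pi/9)   exp(2*I*pi/3)   exp(8*I*pi/9)   exp(-8*I*pi/9)  exp(-2*I*pi/3)  exp(-4*I*pi/9)  exp(-2*I*pi/9)
  chi_2          1             exp(4*I*pi/9)   exp(8*I*pi/9)   exp(-2*I*pi/3)  exp(-2*I*pi/9)  exp(2*I*pi/9)   exp(2*I*pi/3)   exp(-8*I*pi/9)  exp(-4*I*pi/9)
  chi_3          1             exp(2*I*pi/3)   exp(-2*I*pi/3)  1               exp(2*I*pi/3)   exp(-2*I*pi/3)  1               exp(2*I*pi/3)   exp(-2*I*pi/3)
  chi_4          1             exp(8*I*pi/9)   exp(-2*I*pi/9)  exp(2*I*pi/3)   exp(-4*I*pi/9)  exp(4*I*pi/9)   exp(-2*I*pi/3)  exp(2*I*pi/9)   exp(-8*I*pi/9)
  chi_5          1             exp(-8*I*pi/9)  exp(2*I*pi/9)   exp(-2*I*pi/3)  exp(4*I*pi/9)   exp(-4*I*pi/9)  exp(2*I*pi/3)   exp(-2*I*pi/9)  exp(8*I*pi/9) 
  chi_6          1             exp(-2*I*pi/3)  exp(2*I*pi/3)   1               exp(-2*I*pi/3)  exp(2*I*pi/3)   1               exp(-2*I*pi/3)  exp(2*I*pi/3) 
  chi_7          1             exp(-4*I*pi/9)  exp(-8*I*pi/9)  exp(2*I*pi/3)   exp(2*I*pi/9)   exp(-2*I*pi/9)  exp(-2*I*pi/3)  exp(8*I*pi/9)   exp(4*I*pi/9) 
  chi_8          1             exp(-2*I*pi/9)  exp(-4*I*pi/9)  exp(-2*I*pi/3)  exp(-8*I*pi/9)  exp(8*I*pi/9)   exp(2*I*pi/3)   exp(4*I*pi/9)   exp(2*I*pi/9) 

Spot check: chi_4(8) = zeta_9^(4*8) = zeta_9^32 = exp(-8*I*pi/9).

Working: Z/9Z is abelian, so all 9 irreducible complex representations are 1-dimensional. They are given by chi_k(m) = zeta_9^(k*m) for k = 0,...,8. Row orthogonality: sum_m chi_k(m) conj(chi_l(m)) = 9 * [k = l].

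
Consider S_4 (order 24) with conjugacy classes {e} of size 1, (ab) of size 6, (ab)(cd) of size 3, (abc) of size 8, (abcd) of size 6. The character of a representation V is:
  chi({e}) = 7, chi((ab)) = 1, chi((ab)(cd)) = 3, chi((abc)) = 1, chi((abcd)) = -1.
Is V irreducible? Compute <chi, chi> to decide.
Not irreducible (reducible): <chi, chi> = 4 > 1.

<chi, chi> = (1/|G|) sum_C |C| * |chi(C)|^2 = (1/24)[1*|7|^2 + 6*|1|^2 + 3*|3|^2 + 8*|1|^2 + 6*|-1|^2]
  = (1/24)[(49) + (6) + (27) + (8) + (6)] = 96/24 = 4.
A character is irreducible iff <chi, chi> = 1, so this representation is reducible.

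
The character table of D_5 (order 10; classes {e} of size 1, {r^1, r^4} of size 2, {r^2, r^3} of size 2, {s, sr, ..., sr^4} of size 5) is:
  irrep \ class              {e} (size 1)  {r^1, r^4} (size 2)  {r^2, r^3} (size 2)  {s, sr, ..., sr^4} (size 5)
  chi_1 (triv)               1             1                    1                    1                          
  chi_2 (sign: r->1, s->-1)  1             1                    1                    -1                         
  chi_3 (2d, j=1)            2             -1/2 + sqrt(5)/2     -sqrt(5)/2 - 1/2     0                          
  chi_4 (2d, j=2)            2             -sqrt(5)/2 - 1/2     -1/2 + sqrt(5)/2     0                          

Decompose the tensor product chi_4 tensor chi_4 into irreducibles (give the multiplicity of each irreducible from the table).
chi_4 tensor chi_4 = chi_1 + chi_2 + chi_3 (all other irreducibles have multiplicity 0).

Why: The character of a tensor product is the pointwise product (chi_4 * chi_4)(C) = chi_4(C) * chi_4(C):
  {e}: (2)*(2), {r^1, r^4}: (-sqrt(5)/2 - 1/2)*(-sqrt(5)/2 - 1/2), {r^2, r^3}: (-1/2 + sqrt(5)/2)*(-1/2 + sqrt(5)/2), {s, sr, ..., sr^4}: (0)*(0)
so (chi_4 * chi_4) takes values
  {e} -> 4, {r^1, r^4} -> sqrt(5)/2 + 3/2, {r^2, r^3} -> 3/2 - sqrt(5)/2, {s, sr, ..., sr^4} -> 0.
Now take the inner product of this character with each irreducible chi from the table, <chi_4*chi_4, chi> = (1/10) sum_C |C| (chi_4*chi_4)(C) conj(chi(C)):
  <chi_4*chi_4, chi_1> = (1/10)[1*(4)*conj(1) + 2*(sqrt(5)/2 + 3/2)*conj(1) + 2*(3/2 - sqrt(5)/2)*conj(1) + 5*(0)*conj(1)]
      = (1/10)[(4) + (sqrt(5) + 3) + (3 - sqrt(5)) + (0)] = 10/10 = 1
  <chi_4*chi_4, chi_2> = (1/10)[1*(4)*conj(1) + 2*(sqrt(5)/2 + 3/2)*conj(1) + 2*(3/2 - sqrt(5)/2)*conj(1) + 5*(0)*conj(-1)]
      = (1/10)[(4) + (sqrt(5) + 3) + (3 - sqrt(5)) + (0)] = 10/10 = 1
  <chi_4*chi_4, chi_3> = (1/10)[1*(4)*conj(2) + 2*(sqrt(5)/2 + 3/2)*conj(-1/2 + sqrt(5)/2) + 2*(3/2 - sqrt(5)/2)*conj(-sqrt(5)/2 - 1/2) + 5*(0)*conj(0)]
      = (1/10)[(8) + (1 + sqrt(5)) + (1 - sqrt(5)) + (0)] = 10/10 = 1
  <chi_4*chi_4, chi_4> = (1/10)[1*(4)*conj(2) + 2*(sqrt(5)/2 + 3/2)*conj(-sqrt(5)/2 - 1/2) + 2*(3/2 - sqrt(5)/2)*conj(-1/2 + sqrt(5)/2) + 5*(0)*conj(0)]
      = (1/10)[(8) + (-2*sqrt(5) - 4) + (-4 + 2*sqrt(5)) + (0)] = 0/10 = 0
Hence the multiplicities are chi_1: 1, chi_2: 1, chi_3: 1. Dimension check: dim(chi_4)*dim(chi_4) = 2*2 = 4 and sum (mult * dim) = 1*1 + 1*1 + 1*2 = 4.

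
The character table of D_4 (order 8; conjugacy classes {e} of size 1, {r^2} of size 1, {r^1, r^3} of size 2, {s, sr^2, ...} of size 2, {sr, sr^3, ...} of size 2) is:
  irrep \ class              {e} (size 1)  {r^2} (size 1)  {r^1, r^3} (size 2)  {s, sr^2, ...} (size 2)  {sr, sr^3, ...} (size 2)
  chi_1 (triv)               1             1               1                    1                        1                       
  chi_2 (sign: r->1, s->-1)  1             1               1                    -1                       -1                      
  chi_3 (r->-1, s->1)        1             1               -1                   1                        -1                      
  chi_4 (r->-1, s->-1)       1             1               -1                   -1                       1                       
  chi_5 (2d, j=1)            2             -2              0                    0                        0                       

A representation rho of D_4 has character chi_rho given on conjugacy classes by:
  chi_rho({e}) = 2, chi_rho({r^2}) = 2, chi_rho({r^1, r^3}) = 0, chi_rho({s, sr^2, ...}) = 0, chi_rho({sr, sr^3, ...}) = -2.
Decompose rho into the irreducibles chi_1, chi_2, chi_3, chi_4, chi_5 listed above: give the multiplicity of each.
Multiplicities: chi_1: 0, chi_2: 1, chi_3: 1, chi_4: 0, chi_5: 0.

Proof sketch: Use <chi_rho, chi> = (1/|G|) sum_C |C| * chi_rho(C) * conj(chi(C)) with |G| = 8 for each irreducible chi in the table:
  <chi_rho, chi_1> = (1/8)[1*(2)*conj(1) + 1*(2)*conj(1) + 2*(0)*conj(1) + 2*(0)*conj(1) + 2*(-2)*conj(1)]
      = (1/8)[(2) + (2) + (0) + (0) + (-4)] = 0/8 = 0
  <chi_rho, chi_2> = (1/8)[1*(2)*conj(1) + 1*(2)*conj(1) + 2*(0)*conj(1) + 2*(0)*conj(-1) + 2*(-2)*conj(-1)]
      = (1/8)[(2) + (2) + (0) + (0) + (4)] = 8/8 = 1
  <chi_rho, chi_3> = (1/8)[1*(2)*conj(1) + 1*(2)*conj(1) + 2*(0)*conj(-1) + 2*(0)*conj(1) + 2*(-2)*conj(-1)]
      = (1/8)[(2) + (2) + (0) + (0) + (4)] = 8/8 = 1
  <chi_rho, chi_4> = (1/8)[1*(2)*conj(1) + 1*(2)*conj(1) + 2*(0)*conj(-1) + 2*(0)*conj(-1) + 2*(-2)*conj(1)]
      = (1/8)[(2) + (2) + (0) + (0) + (-4)] = 0/8 = 0
  <chi_rho, chi_5> = (1/8)[1*(2)*conj(2) + 1*(2)*conj(-2) + 2*(0)*conj(0) + 2*(0)*conj(0) + 2*(-2)*conj(0)]
      = (1/8)[(4) + (-4) + (0) + (0) + (0)] = 0/8 = 0
Dimension check: dim(rho) = sum (mult * dim) = 0*1 + 1*1 + 1*1 + 0*1 + 0*2 = 2 = chi_rho(e) = 2.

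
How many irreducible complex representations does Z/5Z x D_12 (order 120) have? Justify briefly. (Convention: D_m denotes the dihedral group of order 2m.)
45

Reasoning: The number of irreducible complex representations of a finite group equals its number of conjugacy classes. For a direct product, #classes(G x H) = #classes(G) * #classes(H). Z/5Z has 5 classes (abelian), D_12 has 9 classes, so 5 * 9 = 45, so Z/5Z x D_12 (order 120) has exactly 45 irreducible complex representations.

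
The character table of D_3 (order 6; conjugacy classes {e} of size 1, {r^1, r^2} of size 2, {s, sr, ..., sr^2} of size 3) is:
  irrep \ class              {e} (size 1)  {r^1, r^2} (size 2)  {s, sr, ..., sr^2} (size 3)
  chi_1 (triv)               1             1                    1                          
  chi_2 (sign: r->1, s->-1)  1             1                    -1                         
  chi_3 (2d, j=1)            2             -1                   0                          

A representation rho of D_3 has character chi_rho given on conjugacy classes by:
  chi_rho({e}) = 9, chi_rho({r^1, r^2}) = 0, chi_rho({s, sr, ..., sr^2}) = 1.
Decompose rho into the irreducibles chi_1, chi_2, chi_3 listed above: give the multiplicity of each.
Multiplicities: chi_1: 2, chi_2: 1, chi_3: 3.

Use <chi_rho, chi> = (1/|G|) sum_C |C| * chi_rho(C) * conj(chi(C)) with |G| = 6 for each irreducible chi in the table:
  <chi_rho, chi_1> = (1/6)[1*(9)*conj(1) + 2*(0)*conj(1) + 3*(1)*conj(1)]
      = (1/6)[(9) + (0) + (3)] = 12/6 = 2
  <chi_rho, chi_2> = (1/6)[1*(9)*conj(1) + 2*(0)*conj(1) + 3*(1)*conj(-1)]
      = (1/6)[(9) + (0) + (-3)] = 6/6 = 1
  <chi_rho, chi_3> = (1/6)[1*(9)*conj(2) + 2*(0)*conj(-1) + 3*(1)*conj(0)]
      = (1/6)[(18) + (0) + (0)] = 18/6 = 3
Dimension check: dim(rho) = sum (mult * dim) = 2*1 + 1*1 + 3*2 = 9 = chi_rho(e) = 9.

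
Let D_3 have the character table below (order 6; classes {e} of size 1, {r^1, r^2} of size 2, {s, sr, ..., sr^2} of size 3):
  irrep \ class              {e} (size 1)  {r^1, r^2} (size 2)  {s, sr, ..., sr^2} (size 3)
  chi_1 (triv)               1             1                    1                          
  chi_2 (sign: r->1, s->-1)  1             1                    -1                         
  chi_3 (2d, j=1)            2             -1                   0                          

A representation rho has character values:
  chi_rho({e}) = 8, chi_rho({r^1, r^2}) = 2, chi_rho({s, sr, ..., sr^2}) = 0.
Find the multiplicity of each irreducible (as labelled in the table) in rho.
Multiplicities: chi_1: 2, chi_2: 2, chi_3: 2.

Derivation: Use <chi_rho, chi> = (1/|G|) sum_C |C| * chi_rho(C) * conj(chi(C)) with |G| = 6 for each irreducible chi in the table:
  <chi_rho, chi_1> = (1/6)[1*(8)*conj(1) + 2*(2)*conj(1) + 3*(0)*conj(1)]
      = (1/6)[(8) + (4) + (0)] = 12/6 = 2
  <chi_rho, chi_2> = (1/6)[1*(8)*conj(1) + 2*(2)*conj(1) + 3*(0)*conj(-1)]
      = (1/6)[(8) + (4) + (0)] = 12/6 = 2
  <chi_rho, chi_3> = (1/6)[1*(8)*conj(2) + 2*(2)*conj(-1) + 3*(0)*conj(0)]
      = (1/6)[(16) + (-4) + (0)] = 12/6 = 2
Dimension check: dim(rho) = sum (mult * dim) = 2*1 + 2*1 + 2*2 = 8 = chi_rho(e) = 8.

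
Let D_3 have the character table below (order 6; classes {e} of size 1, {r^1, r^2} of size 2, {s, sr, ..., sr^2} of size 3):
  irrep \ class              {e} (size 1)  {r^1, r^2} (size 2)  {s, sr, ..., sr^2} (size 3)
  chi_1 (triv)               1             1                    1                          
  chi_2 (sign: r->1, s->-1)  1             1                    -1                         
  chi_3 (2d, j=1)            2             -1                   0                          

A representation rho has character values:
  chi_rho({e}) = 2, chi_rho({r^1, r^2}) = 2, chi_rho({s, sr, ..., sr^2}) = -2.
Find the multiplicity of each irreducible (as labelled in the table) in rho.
Multiplicities: chi_1: 0, chi_2: 2, chi_3: 0.

Details: Use <chi_rho, chi> = (1/|G|) sum_C |C| * chi_rho(C) * conj(chi(C)) with |G| = 6 for each irreducible chi in the table:
  <chi_rho, chi_1> = (1/6)[1*(2)*conj(1) + 2*(2)*conj(1) + 3*(-2)*conj(1)]
      = (1/6)[(2) + (4) + (-6)] = 0/6 = 0
  <chi_rho, chi_2> = (1/6)[1*(2)*conj(1) + 2*(2)*conj(1) + 3*(-2)*conj(-1)]
      = (1/6)[(2) + (4) + (6)] = 12/6 = 2
  <chi_rho, chi_3> = (1/6)[1*(2)*conj(2) + 2*(2)*conj(-1) + 3*(-2)*conj(0)]
      = (1/6)[(4) + (-4) + (0)] = 0/6 = 0
Dimension check: dim(rho) = sum (mult * dim) = 0*1 + 2*1 + 0*2 = 2 = chi_rho(e) = 2.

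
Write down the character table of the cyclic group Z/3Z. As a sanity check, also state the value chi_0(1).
Character table of Z/3Z (irreps indexed chi_0,...,chi_2 with chi_k(m) = zeta_3^(k*m), zeta_3 = exp(2*pi*i/3)):
  irrep \ class  {0} (size 1)  {1} (size 1)    {2} (size 1)  
  chi_0          1             1               1             
  chi_1          1             exp(2*I*pi/3)   exp(-2*I*pi/3)
  chi_2          1             exp(-2*I*pi/3)  exp(2*I*pi/3) 

Spot check: chi_0(1) = zeta_3^(0*1) = zeta_3^0 = 1.

Explanation: Z/3Z is abelian, so all 3 irreducible complex representations are 1-dimensional. They are given by chi_k(m) = zeta_3^(k*m) for k = 0,...,2. Row orthogonality: sum_m chi_k(m) conj(chi_l(m)) = 3 * [k = l].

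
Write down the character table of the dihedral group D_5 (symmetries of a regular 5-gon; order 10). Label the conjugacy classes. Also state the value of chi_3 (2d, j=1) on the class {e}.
Conjugacy classes: {e} of size 1, {r^1, r^4} of size 2, {r^2, r^3} of size 2, {s, sr, ..., sr^4} of size 5.
Character table:
  irrep \ class              {e} (size 1)  {r^1, r^4} (size 2)  {r^2, r^3} (size 2)  {s, sr, ..., sr^4} (size 5)
  chi_1 (triv)               1             1                    1                    1                          
  chi_2 (sign: r->1, s->-1)  1             1                    1                    -1                         
  chi_3 (2d, j=1)            2             -1/2 + sqrt(5)/2     -sqrt(5)/2 - 1/2     0                          
  chi_4 (2d, j=2)            2             -sqrt(5)/2 - 1/2     -1/2 + sqrt(5)/2     0                          

Spot check: chi_3 (2d, j=1) on {e} = 2.

Derivation: D_5 has order 2*5 = 10 with 4 conjugacy classes, hence 4 irreducibles. Sum of squared dims 1 + 1 + 4 + 4 = 10 = |G|. Linear characters come from the abelianisation; the 2-dimensional irreps have character r^k -> 2*cos(2*pi*j*k/5), reflections -> 0.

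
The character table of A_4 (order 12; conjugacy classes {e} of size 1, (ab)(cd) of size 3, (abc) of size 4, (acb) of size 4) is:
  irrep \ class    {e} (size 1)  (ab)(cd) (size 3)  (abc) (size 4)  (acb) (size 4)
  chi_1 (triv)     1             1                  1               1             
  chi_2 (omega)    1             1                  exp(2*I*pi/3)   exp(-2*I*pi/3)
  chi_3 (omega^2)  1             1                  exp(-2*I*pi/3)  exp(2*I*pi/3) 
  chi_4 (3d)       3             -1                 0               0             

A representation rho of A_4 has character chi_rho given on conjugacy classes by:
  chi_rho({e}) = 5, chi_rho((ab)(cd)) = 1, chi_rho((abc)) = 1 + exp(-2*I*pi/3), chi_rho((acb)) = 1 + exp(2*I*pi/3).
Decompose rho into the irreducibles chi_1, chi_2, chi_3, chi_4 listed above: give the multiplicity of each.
Multiplicities: chi_1: 1, chi_2: 0, chi_3: 1, chi_4: 1.

Derivation: Use <chi_rho, chi> = (1/|G|) sum_C |C| * chi_rho(C) * conj(chi(C)) with |G| = 12 for each irreducible chi in the table:
  <chi_rho, chi_1> = (1/12)[1*(5)*conj(1) + 3*(1)*conj(1) + 4*(1 + exp(-2*I*pi/3))*conj(1) + 4*(1 + exp(2*I*pi/3))*conj(1)]
      = (1/12)[(5) + (3) + (4 + 4*exp(-2*I*pi/3)) + (4 + 4*exp(2*I*pi/3))] = 12/12 = 1
  <chi_rho, chi_2> = (1/12)[1*(5)*conj(1) + 3*(1)*conj(1) + 4*(1 + exp(-2*I*pi/3))*conj(exp(2*I*pi/3)) + 4*(1 + exp(2*I*pi/3))*conj(exp(-2*I*pi/3))]
      = (1/12)[(5) + (3) + (-4) + (-4)] = 0/12 = 0
  <chi_rho, chi_3> = (1/12)[1*(5)*conj(1) + 3*(1)*conj(1) + 4*(1 + exp(-2*I*pi/3))*conj(exp(-2*I*pi/3)) + 4*(1 + exp(2*I*pi/3))*conj(exp(2*I*pi/3))]
      = (1/12)[(5) + (3) + (4 + 4*exp(2*I*pi/3)) + (4 + 4*exp(-2*I*pi/3))] = 12/12 = 1
  <chi_rho, chi_4> = (1/12)[1*(5)*conj(3) + 3*(1)*conj(-1) + 4*(1 + exp(-2*I*pi/3))*conj(0) + 4*(1 + exp(2*I*pi/3))*conj(0)]
      = (1/12)[(15) + (-3) + (0) + (0)] = 12/12 = 1
(Exp terms are combined using exp(i*s)*conj(exp(i*t)) = exp(i*(s-t)), and sums of them are collapsed using the identity that for every m > 1 the m distinct m-th roots of unity sum to 0, e.g. 1 + exp(2*I*pi/3) + exp(-2*I*pi/3) = 0.)
Dimension check: dim(rho) = sum (mult * dim) = 1*1 + 0*1 + 1*1 + 1*3 = 5 = chi_rho(e) = 5.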